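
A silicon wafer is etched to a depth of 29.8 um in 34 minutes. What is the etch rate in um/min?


Step 1: Etch rate = depth / time
Step 2: rate = 29.8 / 34
rate = 0.876 um/min


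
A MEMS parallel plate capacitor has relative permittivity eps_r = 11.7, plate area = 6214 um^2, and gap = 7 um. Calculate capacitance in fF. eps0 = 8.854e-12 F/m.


Step 1: Convert area to m^2: A = 6214e-12 m^2
Step 2: Convert gap to m: d = 7e-6 m
Step 3: C = eps0 * eps_r * A / d
C = 8.854e-12 * 11.7 * 6214e-12 / 7e-6
Step 4: Convert to fF (multiply by 1e15).
C = 91.96 fF


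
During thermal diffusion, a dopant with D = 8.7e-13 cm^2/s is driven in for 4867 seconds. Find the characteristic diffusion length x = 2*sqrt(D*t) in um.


Step 1: Compute D*t = 8.7e-13 * 4867 = 4.23429e-09 cm^2
Step 2: sqrt(D*t) = 6.50714e-05 cm
Step 3: x = 2 * 6.50714e-05 cm = 1.301428e-04 cm
Step 4: Convert to um (1 cm = 1e4 um): x = 1.301 um


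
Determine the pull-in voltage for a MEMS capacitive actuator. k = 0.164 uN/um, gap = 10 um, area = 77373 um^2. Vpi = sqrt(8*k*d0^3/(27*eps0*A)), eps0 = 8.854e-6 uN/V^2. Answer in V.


Step 1: Compute numerator: 8 * k * d0^3 = 8 * 0.164 * 10^3 = 1312.0
Step 2: Compute denominator: 27 * eps0 * A = 27 * 8.854e-6 * 77373 = 18.496635
Step 3: Vpi = sqrt(1312.0 / 18.496635)
Vpi = 8.42 V


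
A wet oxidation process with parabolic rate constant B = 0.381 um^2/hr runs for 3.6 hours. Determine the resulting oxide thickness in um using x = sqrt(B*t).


Step 1: Compute B*t = 0.381 * 3.6 = 1.3716
Step 2: x = sqrt(1.3716)
x = 1.171 um


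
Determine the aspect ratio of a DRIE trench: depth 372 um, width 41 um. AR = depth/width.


Step 1: AR = depth / width
Step 2: AR = 372 / 41
AR = 9.1


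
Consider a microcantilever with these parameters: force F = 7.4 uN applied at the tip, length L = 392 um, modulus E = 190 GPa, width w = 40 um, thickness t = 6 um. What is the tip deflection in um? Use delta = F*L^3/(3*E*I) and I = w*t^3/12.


Step 1: Calculate the second moment of area.
I = w * t^3 / 12 = 40 * 6^3 / 12 = 720.0 um^4
Step 2: Convert E to consistent units (1 GPa = 1000 uN/um^2).
E = 190 GPa = 190000 uN/um^2
Step 3: Calculate tip deflection.
delta = F * L^3 / (3 * E * I)
delta = 7.4 * 392^3 / (3 * 190000 * 720.0)
delta = 1.0861 um


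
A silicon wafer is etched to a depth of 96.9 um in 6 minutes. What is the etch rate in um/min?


Step 1: Etch rate = depth / time
Step 2: rate = 96.9 / 6
rate = 16.15 um/min


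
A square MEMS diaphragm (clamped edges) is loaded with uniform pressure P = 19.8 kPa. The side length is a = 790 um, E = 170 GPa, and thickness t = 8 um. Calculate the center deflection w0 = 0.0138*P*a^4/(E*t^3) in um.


Step 1: Convert pressure to compatible units (E is in GPa, so P in GPa).
P = 19.8 kPa = 19.8e-6 GPa
Step 2: Compute numerator: 0.0138 * P * a^4.
a^4 = 790^4 = 389500810000
numerator = 0.0138 * 19.8e-6 * 389500810000 = 1.064272e+05
Step 3: Compute denominator: E * t^3 = 170 * 8^3 = 87040
Step 4: w0 = numerator / denominator = 1.064272e+05 / 87040 = 1.2227 um


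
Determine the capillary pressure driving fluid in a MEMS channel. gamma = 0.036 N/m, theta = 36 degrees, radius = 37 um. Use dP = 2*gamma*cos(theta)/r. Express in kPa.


Step 1: cos(36 deg) = 0.809
Step 2: Convert r to m: r = 37e-6 m
Step 3: dP = 2 * 0.036 * 0.809 / 37e-6 = 1574.3 Pa
Step 4: Convert Pa to kPa (divide by 1000).
dP = 1.57 kPa


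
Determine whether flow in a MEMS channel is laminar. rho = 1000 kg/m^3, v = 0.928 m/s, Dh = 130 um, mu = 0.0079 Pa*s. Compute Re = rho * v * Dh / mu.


Step 1: Convert Dh to meters: Dh = 130e-6 m
Step 2: Re = rho * v * Dh / mu
Re = 1000 * 0.928 * 130e-6 / 0.0079
Re = 15.271
Since Re = 15.271 is below ~2300, the flow is laminar.


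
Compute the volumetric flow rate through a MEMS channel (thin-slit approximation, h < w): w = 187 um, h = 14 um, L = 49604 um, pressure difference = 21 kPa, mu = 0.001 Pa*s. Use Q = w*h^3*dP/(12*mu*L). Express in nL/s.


Step 1: Convert all dimensions to SI (meters).
w = 187e-6 m, h = 14e-6 m, L = 49604e-6 m, dP = 21e3 Pa
Step 2: Q = w * h^3 * dP / (12 * mu * L)
Q = 187e-6 * (14e-6)^3 * 21e3 / (12 * 0.001 * 49604e-6) = 1.810285e-11 m^3/s
Step 3: Convert Q from m^3/s to nL/s (1 m^3 = 1e12 nL, so multiply by 1e12).
Q = 18.103 nL/s


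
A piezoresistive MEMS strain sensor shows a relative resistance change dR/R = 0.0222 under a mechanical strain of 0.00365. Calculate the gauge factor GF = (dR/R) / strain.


Step 1: Identify values.
dR/R = 0.0222, strain = 0.00365
Step 2: GF = (dR/R) / strain = 0.0222 / 0.00365
GF = 6.1


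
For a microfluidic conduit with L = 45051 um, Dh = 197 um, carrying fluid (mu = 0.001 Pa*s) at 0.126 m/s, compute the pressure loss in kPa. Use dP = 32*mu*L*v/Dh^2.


Step 1: Convert to SI: L = 45051e-6 m, Dh = 197e-6 m
Step 2: dP = 32 * 0.001 * 45051e-6 * 0.126 / (197e-6)^2
Step 3: dP = 4680.50 Pa
Step 4: Convert to kPa: dP = 4.68 kPa


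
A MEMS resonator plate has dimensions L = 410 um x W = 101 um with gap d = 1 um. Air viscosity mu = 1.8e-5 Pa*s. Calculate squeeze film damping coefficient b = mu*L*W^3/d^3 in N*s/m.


Step 1: Convert to SI.
L = 410e-6 m, W = 101e-6 m, d = 1e-6 m
Step 2: W^3 = (101e-6)^3 = 1.03e-12 m^3
Step 3: d^3 = (1e-6)^3 = 1.00e-18 m^3
Step 4: b = 1.8e-5 * 410e-6 * 1.03e-12 / 1.00e-18
b = 7.60e-03 N*s/m


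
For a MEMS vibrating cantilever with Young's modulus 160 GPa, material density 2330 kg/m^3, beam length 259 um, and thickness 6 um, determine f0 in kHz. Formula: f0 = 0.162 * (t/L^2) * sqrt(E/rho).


Step 1: Convert units to SI.
t_SI = 6e-6 m, L_SI = 259e-6 m
Step 2: Calculate sqrt(E/rho).
sqrt(160e9 / 2330) = 8286.71 m/s
Step 3: Compute f0.
f0 = 0.162 * 6e-6 / (259e-6)^2 * 8286.71 = 120074.0 Hz = 120.07 kHz


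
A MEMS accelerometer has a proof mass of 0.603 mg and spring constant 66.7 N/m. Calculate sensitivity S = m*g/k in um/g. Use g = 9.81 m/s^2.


Step 1: Convert mass: m = 0.603 mg = 6.03e-07 kg
Step 2: S = m * g / k = 6.03e-07 * 9.81 / 66.7
Step 3: S = 8.87e-08 m/g
Step 4: Convert to um/g: S = 0.089 um/g


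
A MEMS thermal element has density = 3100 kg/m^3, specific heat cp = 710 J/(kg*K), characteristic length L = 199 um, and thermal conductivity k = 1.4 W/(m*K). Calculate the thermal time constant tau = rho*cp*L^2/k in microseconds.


Step 1: Convert L to m: L = 199e-6 m
Step 2: L^2 = (199e-6)^2 = 3.9601e-08 m^2
Step 3: tau = 3100 * 710 * 3.9601e-08 / 1.4 = 6.225842929e-02 s
Step 4: Convert to microseconds (multiply by 1e6).
tau = 62258.429 us


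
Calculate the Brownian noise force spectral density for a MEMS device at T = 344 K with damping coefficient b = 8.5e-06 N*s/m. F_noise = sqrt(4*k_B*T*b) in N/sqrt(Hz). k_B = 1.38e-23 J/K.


Step 1: Compute 4 * k_B * T * b
= 4 * 1.38e-23 * 344 * 8.5e-06
= 1.6140e-25 N^2/Hz
Step 2: F_noise = sqrt(1.6140e-25)
F_noise = 4.02e-13 N/sqrt(Hz)


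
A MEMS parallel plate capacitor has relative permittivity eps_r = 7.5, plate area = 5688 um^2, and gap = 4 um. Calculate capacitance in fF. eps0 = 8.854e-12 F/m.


Step 1: Convert area to m^2: A = 5688e-12 m^2
Step 2: Convert gap to m: d = 4e-6 m
Step 3: C = eps0 * eps_r * A / d
C = 8.854e-12 * 7.5 * 5688e-12 / 4e-6
Step 4: Convert to fF (multiply by 1e15).
C = 94.43 fF


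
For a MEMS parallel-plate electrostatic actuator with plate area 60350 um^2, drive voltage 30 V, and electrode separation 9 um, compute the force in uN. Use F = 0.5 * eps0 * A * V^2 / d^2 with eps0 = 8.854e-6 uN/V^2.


Step 1: Identify parameters.
eps0 = 8.854e-6 uN/V^2, A = 60350 um^2, V = 30 V, d = 9 um
Step 2: Compute V^2 = 30^2 = 900
Step 3: Compute d^2 = 9^2 = 81
Step 4: F = 0.5 * 8.854e-6 * 60350 * 900 / 81
F = 2.969 uN


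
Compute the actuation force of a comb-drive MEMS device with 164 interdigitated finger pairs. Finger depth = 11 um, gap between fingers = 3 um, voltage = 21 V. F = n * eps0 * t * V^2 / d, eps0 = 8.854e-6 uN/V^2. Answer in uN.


Step 1: Parameters: n=164, eps0=8.854e-6 uN/V^2, t=11 um, V=21 V, d=3 um
Step 2: V^2 = 441
Step 3: F = 164 * 8.854e-6 * 11 * 441 / 3
F = 2.348 uN


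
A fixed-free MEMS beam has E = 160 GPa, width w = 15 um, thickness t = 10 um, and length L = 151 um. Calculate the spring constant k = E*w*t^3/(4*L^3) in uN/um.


Step 1: Convert E to consistent units (1 GPa = 1000 uN/um^2).
E = 160 GPa = 160000 uN/um^2
Step 2: Compute t^3 = 10^3 = 1000
Step 3: Compute L^3 = 151^3 = 3442951
Step 4: k = 160000 * 15 * 1000 / (4 * 3442951)
k = 174.2691 uN/um


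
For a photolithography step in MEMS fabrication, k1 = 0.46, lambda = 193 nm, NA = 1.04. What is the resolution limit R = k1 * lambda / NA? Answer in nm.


Step 1: Identify values: k1 = 0.46, lambda = 193 nm, NA = 1.04
Step 2: R = k1 * lambda / NA
R = 0.46 * 193 / 1.04
R = 85.4 nm


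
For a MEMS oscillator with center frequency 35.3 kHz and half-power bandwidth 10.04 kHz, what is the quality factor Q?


Step 1: Q = f0 / bandwidth
Step 2: Q = 35.3 / 10.04
Q = 3.5


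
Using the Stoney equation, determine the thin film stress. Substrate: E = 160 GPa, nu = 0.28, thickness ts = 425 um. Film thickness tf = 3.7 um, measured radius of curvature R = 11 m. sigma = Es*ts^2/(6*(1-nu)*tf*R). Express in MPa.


Step 1: Compute numerator: Es * ts^2 = 160 * 425^2 = 28900000 (GPa*um^2)
Step 2: Compute denominator (R in um): 6*(1-nu)*tf*R = 6*0.72*3.7*11e6 = 175824000.0 (um^2)
Step 3: sigma (GPa) = 28900000 / 175824000.0 = 1.64369e-01 GPa
Step 4: Convert to MPa (x1000): sigma = 164.4 MPa


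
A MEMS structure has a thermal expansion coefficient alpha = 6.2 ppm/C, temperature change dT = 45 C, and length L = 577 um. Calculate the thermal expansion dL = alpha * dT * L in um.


Step 1: Convert CTE: alpha = 6.2 ppm/C = 6.2e-6 /C
Step 2: dL = 6.2e-6 * 45 * 577
dL = 0.161 um


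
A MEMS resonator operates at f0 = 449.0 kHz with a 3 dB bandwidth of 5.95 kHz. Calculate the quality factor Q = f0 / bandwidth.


Step 1: Q = f0 / bandwidth
Step 2: Q = 449.0 / 5.95
Q = 75.5


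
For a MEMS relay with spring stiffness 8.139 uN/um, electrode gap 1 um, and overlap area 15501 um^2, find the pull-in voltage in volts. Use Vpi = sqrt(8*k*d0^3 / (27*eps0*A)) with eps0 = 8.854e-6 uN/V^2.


Step 1: Compute numerator: 8 * k * d0^3 = 8 * 8.139 * 1^3 = 65.112
Step 2: Compute denominator: 27 * eps0 * A = 27 * 8.854e-6 * 15501 = 3.705638
Step 3: Vpi = sqrt(65.112 / 3.705638)
Vpi = 4.19 V


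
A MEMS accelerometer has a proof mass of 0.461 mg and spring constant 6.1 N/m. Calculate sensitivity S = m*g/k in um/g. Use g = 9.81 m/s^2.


Step 1: Convert mass: m = 0.461 mg = 4.61e-07 kg
Step 2: S = m * g / k = 4.61e-07 * 9.81 / 6.1
Step 3: S = 7.41e-07 m/g
Step 4: Convert to um/g: S = 0.741 um/g


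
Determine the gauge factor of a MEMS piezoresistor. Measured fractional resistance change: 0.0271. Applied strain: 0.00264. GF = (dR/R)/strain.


Step 1: Identify values.
dR/R = 0.0271, strain = 0.00264
Step 2: GF = (dR/R) / strain = 0.0271 / 0.00264
GF = 10.3


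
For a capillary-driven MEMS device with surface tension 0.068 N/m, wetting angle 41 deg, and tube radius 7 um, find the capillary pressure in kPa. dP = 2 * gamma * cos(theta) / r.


Step 1: cos(41 deg) = 0.7547
Step 2: Convert r to m: r = 7e-6 m
Step 3: dP = 2 * 0.068 * 0.7547 / 7e-6 = 14662.7 Pa
Step 4: Convert Pa to kPa (divide by 1000).
dP = 14.66 kPa


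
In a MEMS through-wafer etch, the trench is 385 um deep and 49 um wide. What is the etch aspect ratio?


Step 1: AR = depth / width
Step 2: AR = 385 / 49
AR = 7.9


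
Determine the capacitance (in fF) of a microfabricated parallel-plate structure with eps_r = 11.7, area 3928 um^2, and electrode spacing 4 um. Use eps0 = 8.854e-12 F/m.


Step 1: Convert area to m^2: A = 3928e-12 m^2
Step 2: Convert gap to m: d = 4e-6 m
Step 3: C = eps0 * eps_r * A / d
C = 8.854e-12 * 11.7 * 3928e-12 / 4e-6
Step 4: Convert to fF (multiply by 1e15).
C = 101.73 fF


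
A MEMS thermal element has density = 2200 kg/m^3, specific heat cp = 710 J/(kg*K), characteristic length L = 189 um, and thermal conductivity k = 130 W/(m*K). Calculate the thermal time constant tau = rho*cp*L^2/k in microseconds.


Step 1: Convert L to m: L = 189e-6 m
Step 2: L^2 = (189e-6)^2 = 3.5721e-08 m^2
Step 3: tau = 2200 * 710 * 3.5721e-08 / 130 = 4.2920155e-04 s
Step 4: Convert to microseconds (multiply by 1e6).
tau = 429.202 us


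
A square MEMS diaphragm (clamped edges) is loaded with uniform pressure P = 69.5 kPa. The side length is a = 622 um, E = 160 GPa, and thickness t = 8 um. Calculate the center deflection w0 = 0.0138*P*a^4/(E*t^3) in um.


Step 1: Convert pressure to compatible units (E is in GPa, so P in GPa).
P = 69.5 kPa = 69.5e-6 GPa
Step 2: Compute numerator: 0.0138 * P * a^4.
a^4 = 622^4 = 149679229456
numerator = 0.0138 * 69.5e-6 * 149679229456 = 1.435573e+05
Step 3: Compute denominator: E * t^3 = 160 * 8^3 = 81920
Step 4: w0 = numerator / denominator = 1.435573e+05 / 81920 = 1.7524 um


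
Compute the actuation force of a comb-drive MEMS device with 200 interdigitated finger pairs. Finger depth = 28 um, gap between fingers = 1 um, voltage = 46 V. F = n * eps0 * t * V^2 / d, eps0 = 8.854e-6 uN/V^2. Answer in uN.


Step 1: Parameters: n=200, eps0=8.854e-6 uN/V^2, t=28 um, V=46 V, d=1 um
Step 2: V^2 = 2116
Step 3: F = 200 * 8.854e-6 * 28 * 2116 / 1
F = 104.916 uN


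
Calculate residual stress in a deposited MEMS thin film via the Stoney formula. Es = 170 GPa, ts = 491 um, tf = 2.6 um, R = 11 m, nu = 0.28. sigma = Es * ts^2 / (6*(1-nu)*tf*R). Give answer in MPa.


Step 1: Compute numerator: Es * ts^2 = 170 * 491^2 = 40983770 (GPa*um^2)
Step 2: Compute denominator (R in um): 6*(1-nu)*tf*R = 6*0.72*2.6*11e6 = 123552000.0 (um^2)
Step 3: sigma (GPa) = 40983770 / 123552000.0 = 3.31713e-01 GPa
Step 4: Convert to MPa (x1000): sigma = 331.7 MPa


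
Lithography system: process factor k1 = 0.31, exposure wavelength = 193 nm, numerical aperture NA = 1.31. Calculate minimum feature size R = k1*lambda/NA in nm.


Step 1: Identify values: k1 = 0.31, lambda = 193 nm, NA = 1.31
Step 2: R = k1 * lambda / NA
R = 0.31 * 193 / 1.31
R = 45.7 nm


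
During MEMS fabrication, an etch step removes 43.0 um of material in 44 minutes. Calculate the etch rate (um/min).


Step 1: Etch rate = depth / time
Step 2: rate = 43.0 / 44
rate = 0.977 um/min


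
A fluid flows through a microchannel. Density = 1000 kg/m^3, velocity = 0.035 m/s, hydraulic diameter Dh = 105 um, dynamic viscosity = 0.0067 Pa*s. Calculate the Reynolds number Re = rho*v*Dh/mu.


Step 1: Convert Dh to meters: Dh = 105e-6 m
Step 2: Re = rho * v * Dh / mu
Re = 1000 * 0.035 * 105e-6 / 0.0067
Re = 0.549


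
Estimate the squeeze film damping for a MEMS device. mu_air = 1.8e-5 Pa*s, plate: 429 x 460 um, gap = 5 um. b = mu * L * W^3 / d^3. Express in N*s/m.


Step 1: Convert to SI.
L = 429e-6 m, W = 460e-6 m, d = 5e-6 m
Step 2: W^3 = (460e-6)^3 = 9.73e-11 m^3
Step 3: d^3 = (5e-6)^3 = 1.25e-16 m^3
Step 4: b = 1.8e-5 * 429e-6 * 9.73e-11 / 1.25e-16
b = 6.01e-03 N*s/m


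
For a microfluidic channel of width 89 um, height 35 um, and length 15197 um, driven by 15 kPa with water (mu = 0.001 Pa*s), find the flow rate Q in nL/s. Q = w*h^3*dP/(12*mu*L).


Step 1: Convert all dimensions to SI (meters).
w = 89e-6 m, h = 35e-6 m, L = 15197e-6 m, dP = 15e3 Pa
Step 2: Q = w * h^3 * dP / (12 * mu * L)
Q = 89e-6 * (35e-6)^3 * 15e3 / (12 * 0.001 * 15197e-6) = 3.1386746e-10 m^3/s
Step 3: Convert Q from m^3/s to nL/s (1 m^3 = 1e12 nL, so multiply by 1e12).
Q = 313.867 nL/s


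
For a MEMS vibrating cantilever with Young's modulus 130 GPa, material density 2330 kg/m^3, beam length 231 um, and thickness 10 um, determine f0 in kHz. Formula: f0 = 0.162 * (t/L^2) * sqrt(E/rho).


Step 1: Convert units to SI.
t_SI = 10e-6 m, L_SI = 231e-6 m
Step 2: Calculate sqrt(E/rho).
sqrt(130e9 / 2330) = 7469.54 m/s
Step 3: Compute f0.
f0 = 0.162 * 10e-6 / (231e-6)^2 * 7469.54 = 226769.6 Hz = 226.77 kHz


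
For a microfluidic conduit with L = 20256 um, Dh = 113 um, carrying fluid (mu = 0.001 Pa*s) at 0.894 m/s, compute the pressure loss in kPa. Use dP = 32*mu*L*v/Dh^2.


Step 1: Convert to SI: L = 20256e-6 m, Dh = 113e-6 m
Step 2: dP = 32 * 0.001 * 20256e-6 * 0.894 / (113e-6)^2
Step 3: dP = 45382.07 Pa
Step 4: Convert to kPa: dP = 45.38 kPa


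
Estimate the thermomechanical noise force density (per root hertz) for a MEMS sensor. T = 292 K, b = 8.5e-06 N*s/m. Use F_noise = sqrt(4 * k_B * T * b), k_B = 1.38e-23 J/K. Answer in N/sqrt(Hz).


Step 1: Compute 4 * k_B * T * b
= 4 * 1.38e-23 * 292 * 8.5e-06
= 1.3701e-25 N^2/Hz
Step 2: F_noise = sqrt(1.3701e-25)
F_noise = 3.70e-13 N/sqrt(Hz)


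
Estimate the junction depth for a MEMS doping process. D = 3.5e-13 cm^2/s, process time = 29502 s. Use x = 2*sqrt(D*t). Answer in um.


Step 1: Compute D*t = 3.5e-13 * 29502 = 1.03257e-08 cm^2
Step 2: sqrt(D*t) = 1.01615e-04 cm
Step 3: x = 2 * 1.01615e-04 cm = 2.0323e-04 cm
Step 4: Convert to um (1 cm = 1e4 um): x = 2.032 um


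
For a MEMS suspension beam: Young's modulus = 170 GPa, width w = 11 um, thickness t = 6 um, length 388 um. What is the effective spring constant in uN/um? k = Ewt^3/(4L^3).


Step 1: Convert E to consistent units (1 GPa = 1000 uN/um^2).
E = 170 GPa = 170000 uN/um^2
Step 2: Compute t^3 = 6^3 = 216
Step 3: Compute L^3 = 388^3 = 58411072
Step 4: k = 170000 * 11 * 216 / (4 * 58411072)
k = 1.7288 uN/um


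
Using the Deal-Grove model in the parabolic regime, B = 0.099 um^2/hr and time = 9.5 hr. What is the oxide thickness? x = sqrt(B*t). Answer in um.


Step 1: Compute B*t = 0.099 * 9.5 = 0.9405
Step 2: x = sqrt(0.9405)
x = 0.97 um


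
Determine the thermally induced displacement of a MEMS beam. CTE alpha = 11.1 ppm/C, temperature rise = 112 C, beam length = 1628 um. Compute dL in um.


Step 1: Convert CTE: alpha = 11.1 ppm/C = 11.1e-6 /C
Step 2: dL = 11.1e-6 * 112 * 1628
dL = 2.0239 um


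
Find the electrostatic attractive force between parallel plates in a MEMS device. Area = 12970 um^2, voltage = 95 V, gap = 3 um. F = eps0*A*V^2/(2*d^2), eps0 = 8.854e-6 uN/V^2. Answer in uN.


Step 1: Identify parameters.
eps0 = 8.854e-6 uN/V^2, A = 12970 um^2, V = 95 V, d = 3 um
Step 2: Compute V^2 = 95^2 = 9025
Step 3: Compute d^2 = 3^2 = 9
Step 4: F = 0.5 * 8.854e-6 * 12970 * 9025 / 9
F = 57.578 uN


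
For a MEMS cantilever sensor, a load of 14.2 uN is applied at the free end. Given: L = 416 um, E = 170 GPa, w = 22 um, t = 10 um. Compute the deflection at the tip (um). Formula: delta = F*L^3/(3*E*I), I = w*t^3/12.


Step 1: Calculate the second moment of area.
I = w * t^3 / 12 = 22 * 10^3 / 12 = 1833.3333 um^4
Step 2: Convert E to consistent units (1 GPa = 1000 uN/um^2).
E = 170 GPa = 170000 uN/um^2
Step 3: Calculate tip deflection.
delta = F * L^3 / (3 * E * I)
delta = 14.2 * 416^3 / (3 * 170000 * 1833.3333)
delta = 1.0933 um


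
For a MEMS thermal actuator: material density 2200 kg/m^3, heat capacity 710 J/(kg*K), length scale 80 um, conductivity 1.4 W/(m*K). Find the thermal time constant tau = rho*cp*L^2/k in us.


Step 1: Convert L to m: L = 80e-6 m
Step 2: L^2 = (80e-6)^2 = 6.4e-09 m^2
Step 3: tau = 2200 * 710 * 6.4e-09 / 1.4 = 7.14057143e-03 s
Step 4: Convert to microseconds (multiply by 1e6).
tau = 7140.571 us


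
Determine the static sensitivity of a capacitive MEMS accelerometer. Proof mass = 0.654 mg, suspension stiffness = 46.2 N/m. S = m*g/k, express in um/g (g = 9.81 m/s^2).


Step 1: Convert mass: m = 0.654 mg = 6.54e-07 kg
Step 2: S = m * g / k = 6.54e-07 * 9.81 / 46.2
Step 3: S = 1.39e-07 m/g
Step 4: Convert to um/g: S = 0.139 um/g


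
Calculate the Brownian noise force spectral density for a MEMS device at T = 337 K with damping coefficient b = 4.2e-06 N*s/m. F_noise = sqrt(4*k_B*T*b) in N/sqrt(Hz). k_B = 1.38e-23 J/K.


Step 1: Compute 4 * k_B * T * b
= 4 * 1.38e-23 * 337 * 4.2e-06
= 7.8130e-26 N^2/Hz
Step 2: F_noise = sqrt(7.8130e-26)
F_noise = 2.80e-13 N/sqrt(Hz)


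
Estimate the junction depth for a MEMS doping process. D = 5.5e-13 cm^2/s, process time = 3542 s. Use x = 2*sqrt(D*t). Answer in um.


Step 1: Compute D*t = 5.5e-13 * 3542 = 1.9481e-09 cm^2
Step 2: sqrt(D*t) = 4.4137e-05 cm
Step 3: x = 2 * 4.4137e-05 cm = 8.8274e-05 cm
Step 4: Convert to um (1 cm = 1e4 um): x = 0.883 um


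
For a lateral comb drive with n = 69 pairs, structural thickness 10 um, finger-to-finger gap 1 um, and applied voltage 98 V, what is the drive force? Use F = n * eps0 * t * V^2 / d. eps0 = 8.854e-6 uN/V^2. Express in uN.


Step 1: Parameters: n=69, eps0=8.854e-6 uN/V^2, t=10 um, V=98 V, d=1 um
Step 2: V^2 = 9604
Step 3: F = 69 * 8.854e-6 * 10 * 9604 / 1
F = 58.673 uN


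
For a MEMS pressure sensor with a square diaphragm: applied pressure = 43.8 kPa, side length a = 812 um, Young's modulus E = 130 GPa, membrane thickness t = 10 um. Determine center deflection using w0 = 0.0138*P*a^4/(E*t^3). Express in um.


Step 1: Convert pressure to compatible units (E is in GPa, so P in GPa).
P = 43.8 kPa = 43.8e-6 GPa
Step 2: Compute numerator: 0.0138 * P * a^4.
a^4 = 812^4 = 434734510336
numerator = 0.0138 * 43.8e-6 * 434734510336 = 2.627709e+05
Step 3: Compute denominator: E * t^3 = 130 * 10^3 = 130000
Step 4: w0 = numerator / denominator = 2.627709e+05 / 130000 = 2.0213 um


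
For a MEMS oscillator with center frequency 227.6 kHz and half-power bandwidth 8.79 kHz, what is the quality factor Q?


Step 1: Q = f0 / bandwidth
Step 2: Q = 227.6 / 8.79
Q = 25.9


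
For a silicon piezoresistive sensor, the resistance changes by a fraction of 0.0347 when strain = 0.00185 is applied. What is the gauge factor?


Step 1: Identify values.
dR/R = 0.0347, strain = 0.00185
Step 2: GF = (dR/R) / strain = 0.0347 / 0.00185
GF = 18.8


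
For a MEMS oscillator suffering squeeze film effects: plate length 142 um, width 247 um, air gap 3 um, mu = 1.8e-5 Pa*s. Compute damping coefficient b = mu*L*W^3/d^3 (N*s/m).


Step 1: Convert to SI.
L = 142e-6 m, W = 247e-6 m, d = 3e-6 m
Step 2: W^3 = (247e-6)^3 = 1.51e-11 m^3
Step 3: d^3 = (3e-6)^3 = 2.70e-17 m^3
Step 4: b = 1.8e-5 * 142e-6 * 1.51e-11 / 2.70e-17
b = 1.43e-03 N*s/m


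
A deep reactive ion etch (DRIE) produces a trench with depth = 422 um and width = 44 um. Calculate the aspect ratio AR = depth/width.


Step 1: AR = depth / width
Step 2: AR = 422 / 44
AR = 9.6


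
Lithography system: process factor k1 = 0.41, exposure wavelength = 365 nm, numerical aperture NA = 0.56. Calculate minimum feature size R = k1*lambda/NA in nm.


Step 1: Identify values: k1 = 0.41, lambda = 365 nm, NA = 0.56
Step 2: R = k1 * lambda / NA
R = 0.41 * 365 / 0.56
R = 267.2 nm


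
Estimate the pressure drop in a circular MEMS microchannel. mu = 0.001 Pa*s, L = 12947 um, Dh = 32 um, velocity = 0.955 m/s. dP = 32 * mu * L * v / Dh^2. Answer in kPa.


Step 1: Convert to SI: L = 12947e-6 m, Dh = 32e-6 m
Step 2: dP = 32 * 0.001 * 12947e-6 * 0.955 / (32e-6)^2
Step 3: dP = 386387.03 Pa
Step 4: Convert to kPa: dP = 386.39 kPa


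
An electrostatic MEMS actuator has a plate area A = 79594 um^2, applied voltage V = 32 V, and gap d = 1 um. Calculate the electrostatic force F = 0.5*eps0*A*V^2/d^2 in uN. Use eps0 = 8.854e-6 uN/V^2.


Step 1: Identify parameters.
eps0 = 8.854e-6 uN/V^2, A = 79594 um^2, V = 32 V, d = 1 um
Step 2: Compute V^2 = 32^2 = 1024
Step 3: Compute d^2 = 1^2 = 1
Step 4: F = 0.5 * 8.854e-6 * 79594 * 1024 / 1
F = 360.819 uN


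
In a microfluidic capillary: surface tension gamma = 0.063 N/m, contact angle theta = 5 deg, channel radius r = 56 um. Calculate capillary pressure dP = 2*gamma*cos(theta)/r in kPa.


Step 1: cos(5 deg) = 0.9962
Step 2: Convert r to m: r = 56e-6 m
Step 3: dP = 2 * 0.063 * 0.9962 / 56e-6 = 2241.5 Pa
Step 4: Convert Pa to kPa (divide by 1000).
dP = 2.24 kPa


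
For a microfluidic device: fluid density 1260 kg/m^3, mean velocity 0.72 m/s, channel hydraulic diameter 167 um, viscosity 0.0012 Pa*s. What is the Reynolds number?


Step 1: Convert Dh to meters: Dh = 167e-6 m
Step 2: Re = rho * v * Dh / mu
Re = 1260 * 0.72 * 167e-6 / 0.0012
Re = 126.252


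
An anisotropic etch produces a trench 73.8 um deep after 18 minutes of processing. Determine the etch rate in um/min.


Step 1: Etch rate = depth / time
Step 2: rate = 73.8 / 18
rate = 4.1 um/min


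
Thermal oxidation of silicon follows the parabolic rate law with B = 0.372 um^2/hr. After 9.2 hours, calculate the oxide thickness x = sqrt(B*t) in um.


Step 1: Compute B*t = 0.372 * 9.2 = 3.4224
Step 2: x = sqrt(3.4224)
x = 1.85 um


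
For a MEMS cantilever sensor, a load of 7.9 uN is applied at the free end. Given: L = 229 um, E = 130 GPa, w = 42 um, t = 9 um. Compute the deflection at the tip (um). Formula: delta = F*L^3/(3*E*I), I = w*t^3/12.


Step 1: Calculate the second moment of area.
I = w * t^3 / 12 = 42 * 9^3 / 12 = 2551.5 um^4
Step 2: Convert E to consistent units (1 GPa = 1000 uN/um^2).
E = 130 GPa = 130000 uN/um^2
Step 3: Calculate tip deflection.
delta = F * L^3 / (3 * E * I)
delta = 7.9 * 229^3 / (3 * 130000 * 2551.5)
delta = 0.0953 um


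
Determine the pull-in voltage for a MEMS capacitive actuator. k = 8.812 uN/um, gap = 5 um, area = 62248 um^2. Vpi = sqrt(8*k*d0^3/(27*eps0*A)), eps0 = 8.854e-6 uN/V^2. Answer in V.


Step 1: Compute numerator: 8 * k * d0^3 = 8 * 8.812 * 5^3 = 8812.0
Step 2: Compute denominator: 27 * eps0 * A = 27 * 8.854e-6 * 62248 = 14.880882
Step 3: Vpi = sqrt(8812.0 / 14.880882)
Vpi = 24.33 V


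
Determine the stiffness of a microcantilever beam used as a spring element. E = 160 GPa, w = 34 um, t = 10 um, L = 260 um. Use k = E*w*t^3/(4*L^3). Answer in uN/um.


Step 1: Convert E to consistent units (1 GPa = 1000 uN/um^2).
E = 160 GPa = 160000 uN/um^2
Step 2: Compute t^3 = 10^3 = 1000
Step 3: Compute L^3 = 260^3 = 17576000
Step 4: k = 160000 * 34 * 1000 / (4 * 17576000)
k = 77.3782 uN/um


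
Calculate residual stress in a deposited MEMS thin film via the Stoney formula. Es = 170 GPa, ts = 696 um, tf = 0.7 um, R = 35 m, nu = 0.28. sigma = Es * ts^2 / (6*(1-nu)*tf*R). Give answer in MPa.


Step 1: Compute numerator: Es * ts^2 = 170 * 696^2 = 82350720 (GPa*um^2)
Step 2: Compute denominator (R in um): 6*(1-nu)*tf*R = 6*0.72*0.7*35e6 = 105840000.0 (um^2)
Step 3: sigma (GPa) = 82350720 / 105840000.0 = 7.78068e-01 GPa
Step 4: Convert to MPa (x1000): sigma = 778.1 MPa


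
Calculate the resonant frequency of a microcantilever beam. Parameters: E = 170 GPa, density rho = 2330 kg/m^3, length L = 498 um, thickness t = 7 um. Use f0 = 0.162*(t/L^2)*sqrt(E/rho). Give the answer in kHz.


Step 1: Convert units to SI.
t_SI = 7e-6 m, L_SI = 498e-6 m
Step 2: Calculate sqrt(E/rho).
sqrt(170e9 / 2330) = 8541.74 m/s
Step 3: Compute f0.
f0 = 0.162 * 7e-6 / (498e-6)^2 * 8541.74 = 39057.2 Hz = 39.06 kHz


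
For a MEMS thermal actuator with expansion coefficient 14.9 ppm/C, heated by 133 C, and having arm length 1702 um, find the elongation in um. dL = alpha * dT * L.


Step 1: Convert CTE: alpha = 14.9 ppm/C = 14.9e-6 /C
Step 2: dL = 14.9e-6 * 133 * 1702
dL = 3.3729 um


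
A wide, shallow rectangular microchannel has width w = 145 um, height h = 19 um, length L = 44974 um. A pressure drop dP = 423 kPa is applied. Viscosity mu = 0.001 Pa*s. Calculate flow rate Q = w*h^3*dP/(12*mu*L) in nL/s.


Step 1: Convert all dimensions to SI (meters).
w = 145e-6 m, h = 19e-6 m, L = 44974e-6 m, dP = 423e3 Pa
Step 2: Q = w * h^3 * dP / (12 * mu * L)
Q = 145e-6 * (19e-6)^3 * 423e3 / (12 * 0.001 * 44974e-6) = 7.7951847e-10 m^3/s
Step 3: Convert Q from m^3/s to nL/s (1 m^3 = 1e12 nL, so multiply by 1e12).
Q = 779.518 nL/s


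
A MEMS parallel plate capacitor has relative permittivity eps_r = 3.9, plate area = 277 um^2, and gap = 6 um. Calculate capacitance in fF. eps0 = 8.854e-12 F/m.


Step 1: Convert area to m^2: A = 277e-12 m^2
Step 2: Convert gap to m: d = 6e-6 m
Step 3: C = eps0 * eps_r * A / d
C = 8.854e-12 * 3.9 * 277e-12 / 6e-6
Step 4: Convert to fF (multiply by 1e15).
C = 1.59 fF


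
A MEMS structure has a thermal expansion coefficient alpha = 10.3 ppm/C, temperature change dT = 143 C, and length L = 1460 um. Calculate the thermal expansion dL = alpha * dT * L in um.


Step 1: Convert CTE: alpha = 10.3 ppm/C = 10.3e-6 /C
Step 2: dL = 10.3e-6 * 143 * 1460
dL = 2.1504 um


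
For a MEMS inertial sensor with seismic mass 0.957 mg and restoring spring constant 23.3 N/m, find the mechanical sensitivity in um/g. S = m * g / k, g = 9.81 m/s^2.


Step 1: Convert mass: m = 0.957 mg = 9.57e-07 kg
Step 2: S = m * g / k = 9.57e-07 * 9.81 / 23.3
Step 3: S = 4.03e-07 m/g
Step 4: Convert to um/g: S = 0.403 um/g


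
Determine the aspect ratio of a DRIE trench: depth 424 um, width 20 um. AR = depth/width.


Step 1: AR = depth / width
Step 2: AR = 424 / 20
AR = 21.2


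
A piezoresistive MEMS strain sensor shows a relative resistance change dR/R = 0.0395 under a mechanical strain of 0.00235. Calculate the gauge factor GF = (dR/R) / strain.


Step 1: Identify values.
dR/R = 0.0395, strain = 0.00235
Step 2: GF = (dR/R) / strain = 0.0395 / 0.00235
GF = 16.8


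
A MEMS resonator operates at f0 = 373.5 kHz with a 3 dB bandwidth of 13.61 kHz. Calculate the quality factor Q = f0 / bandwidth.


Step 1: Q = f0 / bandwidth
Step 2: Q = 373.5 / 13.61
Q = 27.4


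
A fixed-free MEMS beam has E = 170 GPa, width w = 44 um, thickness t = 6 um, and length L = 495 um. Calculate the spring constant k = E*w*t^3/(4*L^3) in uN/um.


Step 1: Convert E to consistent units (1 GPa = 1000 uN/um^2).
E = 170 GPa = 170000 uN/um^2
Step 2: Compute t^3 = 6^3 = 216
Step 3: Compute L^3 = 495^3 = 121287375
Step 4: k = 170000 * 44 * 216 / (4 * 121287375)
k = 3.3303 uN/um


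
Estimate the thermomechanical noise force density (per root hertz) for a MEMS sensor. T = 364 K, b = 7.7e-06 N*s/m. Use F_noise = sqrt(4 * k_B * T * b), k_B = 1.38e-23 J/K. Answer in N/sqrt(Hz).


Step 1: Compute 4 * k_B * T * b
= 4 * 1.38e-23 * 364 * 7.7e-06
= 1.5471e-25 N^2/Hz
Step 2: F_noise = sqrt(1.5471e-25)
F_noise = 3.93e-13 N/sqrt(Hz)


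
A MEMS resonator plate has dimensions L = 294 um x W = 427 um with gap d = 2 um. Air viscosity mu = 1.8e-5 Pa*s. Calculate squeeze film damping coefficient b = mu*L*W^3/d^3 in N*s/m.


Step 1: Convert to SI.
L = 294e-6 m, W = 427e-6 m, d = 2e-6 m
Step 2: W^3 = (427e-6)^3 = 7.79e-11 m^3
Step 3: d^3 = (2e-6)^3 = 8.00e-18 m^3
Step 4: b = 1.8e-5 * 294e-6 * 7.79e-11 / 8.00e-18
b = 5.15e-02 N*s/m


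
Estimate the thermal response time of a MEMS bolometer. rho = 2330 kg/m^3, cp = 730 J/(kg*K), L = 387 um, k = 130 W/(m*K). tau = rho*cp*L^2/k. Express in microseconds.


Step 1: Convert L to m: L = 387e-6 m
Step 2: L^2 = (387e-6)^2 = 1.49769e-07 m^2
Step 3: tau = 2330 * 730 * 1.49769e-07 / 130 = 1.95955455e-03 s
Step 4: Convert to microseconds (multiply by 1e6).
tau = 1959.555 us


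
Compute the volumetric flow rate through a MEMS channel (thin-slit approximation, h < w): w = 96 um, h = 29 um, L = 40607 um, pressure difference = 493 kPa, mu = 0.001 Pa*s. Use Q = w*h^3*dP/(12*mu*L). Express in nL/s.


Step 1: Convert all dimensions to SI (meters).
w = 96e-6 m, h = 29e-6 m, L = 40607e-6 m, dP = 493e3 Pa
Step 2: Q = w * h^3 * dP / (12 * mu * L)
Q = 96e-6 * (29e-6)^3 * 493e3 / (12 * 0.001 * 40607e-6) = 2.36880873e-09 m^3/s
Step 3: Convert Q from m^3/s to nL/s (1 m^3 = 1e12 nL, so multiply by 1e12).
Q = 2368.809 nL/s


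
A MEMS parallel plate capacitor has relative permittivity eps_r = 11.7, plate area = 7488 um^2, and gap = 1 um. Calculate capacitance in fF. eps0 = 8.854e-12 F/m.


Step 1: Convert area to m^2: A = 7488e-12 m^2
Step 2: Convert gap to m: d = 1e-6 m
Step 3: C = eps0 * eps_r * A / d
C = 8.854e-12 * 11.7 * 7488e-12 / 1e-6
Step 4: Convert to fF (multiply by 1e15).
C = 775.7 fF


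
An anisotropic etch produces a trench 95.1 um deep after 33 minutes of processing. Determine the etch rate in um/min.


Step 1: Etch rate = depth / time
Step 2: rate = 95.1 / 33
rate = 2.882 um/min


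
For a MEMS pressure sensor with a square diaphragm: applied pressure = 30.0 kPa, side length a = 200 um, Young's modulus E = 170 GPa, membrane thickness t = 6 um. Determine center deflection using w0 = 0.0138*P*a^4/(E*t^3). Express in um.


Step 1: Convert pressure to compatible units (E is in GPa, so P in GPa).
P = 30.0 kPa = 30.0e-6 GPa
Step 2: Compute numerator: 0.0138 * P * a^4.
a^4 = 200^4 = 1600000000
numerator = 0.0138 * 30.0e-6 * 1600000000 = 6.624e+02
Step 3: Compute denominator: E * t^3 = 170 * 6^3 = 36720
Step 4: w0 = numerator / denominator = 6.624e+02 / 36720 = 0.018 um


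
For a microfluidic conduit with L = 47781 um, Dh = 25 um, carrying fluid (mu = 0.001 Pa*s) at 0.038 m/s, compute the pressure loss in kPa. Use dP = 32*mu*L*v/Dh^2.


Step 1: Convert to SI: L = 47781e-6 m, Dh = 25e-6 m
Step 2: dP = 32 * 0.001 * 47781e-6 * 0.038 / (25e-6)^2
Step 3: dP = 92962.71 Pa
Step 4: Convert to kPa: dP = 92.96 kPa


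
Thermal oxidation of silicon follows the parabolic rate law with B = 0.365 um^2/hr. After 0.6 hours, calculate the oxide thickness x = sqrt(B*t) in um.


Step 1: Compute B*t = 0.365 * 0.6 = 0.219
Step 2: x = sqrt(0.219)
x = 0.468 um


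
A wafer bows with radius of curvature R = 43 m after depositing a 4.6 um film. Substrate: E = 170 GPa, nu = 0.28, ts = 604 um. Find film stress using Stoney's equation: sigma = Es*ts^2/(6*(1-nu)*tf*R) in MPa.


Step 1: Compute numerator: Es * ts^2 = 170 * 604^2 = 62018720 (GPa*um^2)
Step 2: Compute denominator (R in um): 6*(1-nu)*tf*R = 6*0.72*4.6*43e6 = 854496000.0 (um^2)
Step 3: sigma (GPa) = 62018720 / 854496000.0 = 7.2579e-02 GPa
Step 4: Convert to MPa (x1000): sigma = 72.6 MPa


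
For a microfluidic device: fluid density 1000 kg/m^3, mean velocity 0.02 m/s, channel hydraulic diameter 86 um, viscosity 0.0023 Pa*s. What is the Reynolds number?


Step 1: Convert Dh to meters: Dh = 86e-6 m
Step 2: Re = rho * v * Dh / mu
Re = 1000 * 0.02 * 86e-6 / 0.0023
Re = 0.748


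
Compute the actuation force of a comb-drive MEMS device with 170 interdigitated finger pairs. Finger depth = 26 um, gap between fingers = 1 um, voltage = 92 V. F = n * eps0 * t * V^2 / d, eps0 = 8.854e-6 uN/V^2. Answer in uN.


Step 1: Parameters: n=170, eps0=8.854e-6 uN/V^2, t=26 um, V=92 V, d=1 um
Step 2: V^2 = 8464
Step 3: F = 170 * 8.854e-6 * 26 * 8464 / 1
F = 331.236 uN


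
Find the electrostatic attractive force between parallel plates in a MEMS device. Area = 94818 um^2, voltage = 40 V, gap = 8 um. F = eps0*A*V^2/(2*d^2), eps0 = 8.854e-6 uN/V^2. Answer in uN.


Step 1: Identify parameters.
eps0 = 8.854e-6 uN/V^2, A = 94818 um^2, V = 40 V, d = 8 um
Step 2: Compute V^2 = 40^2 = 1600
Step 3: Compute d^2 = 8^2 = 64
Step 4: F = 0.5 * 8.854e-6 * 94818 * 1600 / 64
F = 10.494 uN


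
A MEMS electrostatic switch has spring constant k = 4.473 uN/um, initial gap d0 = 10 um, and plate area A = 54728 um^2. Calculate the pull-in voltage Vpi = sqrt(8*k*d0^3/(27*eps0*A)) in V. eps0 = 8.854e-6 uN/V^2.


Step 1: Compute numerator: 8 * k * d0^3 = 8 * 4.473 * 10^3 = 35784.0
Step 2: Compute denominator: 27 * eps0 * A = 27 * 8.854e-6 * 54728 = 13.083166
Step 3: Vpi = sqrt(35784.0 / 13.083166)
Vpi = 52.3 V


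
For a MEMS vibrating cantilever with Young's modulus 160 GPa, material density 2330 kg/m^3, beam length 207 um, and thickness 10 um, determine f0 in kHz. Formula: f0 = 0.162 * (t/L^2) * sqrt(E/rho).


Step 1: Convert units to SI.
t_SI = 10e-6 m, L_SI = 207e-6 m
Step 2: Calculate sqrt(E/rho).
sqrt(160e9 / 2330) = 8286.71 m/s
Step 3: Compute f0.
f0 = 0.162 * 10e-6 / (207e-6)^2 * 8286.71 = 313297.2 Hz = 313.3 kHz


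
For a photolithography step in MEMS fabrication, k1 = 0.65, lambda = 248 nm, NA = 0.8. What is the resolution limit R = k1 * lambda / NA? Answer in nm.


Step 1: Identify values: k1 = 0.65, lambda = 248 nm, NA = 0.8
Step 2: R = k1 * lambda / NA
R = 0.65 * 248 / 0.8
R = 201.5 nm


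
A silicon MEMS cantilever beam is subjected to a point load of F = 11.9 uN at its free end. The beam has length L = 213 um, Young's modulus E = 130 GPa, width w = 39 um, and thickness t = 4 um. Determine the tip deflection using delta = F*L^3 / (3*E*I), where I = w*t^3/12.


Step 1: Calculate the second moment of area.
I = w * t^3 / 12 = 39 * 4^3 / 12 = 208.0 um^4
Step 2: Convert E to consistent units (1 GPa = 1000 uN/um^2).
E = 130 GPa = 130000 uN/um^2
Step 3: Calculate tip deflection.
delta = F * L^3 / (3 * E * I)
delta = 11.9 * 213^3 / (3 * 130000 * 208.0)
delta = 1.4176 um


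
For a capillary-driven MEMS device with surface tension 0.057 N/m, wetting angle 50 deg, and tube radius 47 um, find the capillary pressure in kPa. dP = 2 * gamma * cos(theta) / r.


Step 1: cos(50 deg) = 0.6428
Step 2: Convert r to m: r = 47e-6 m
Step 3: dP = 2 * 0.057 * 0.6428 / 47e-6 = 1559.1 Pa
Step 4: Convert Pa to kPa (divide by 1000).
dP = 1.56 kPa


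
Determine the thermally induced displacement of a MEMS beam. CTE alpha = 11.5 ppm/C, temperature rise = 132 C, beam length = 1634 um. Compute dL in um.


Step 1: Convert CTE: alpha = 11.5 ppm/C = 11.5e-6 /C
Step 2: dL = 11.5e-6 * 132 * 1634
dL = 2.4804 um


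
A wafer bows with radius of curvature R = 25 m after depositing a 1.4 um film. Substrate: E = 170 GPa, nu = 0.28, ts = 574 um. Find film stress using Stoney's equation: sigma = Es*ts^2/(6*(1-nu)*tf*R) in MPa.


Step 1: Compute numerator: Es * ts^2 = 170 * 574^2 = 56010920 (GPa*um^2)
Step 2: Compute denominator (R in um): 6*(1-nu)*tf*R = 6*0.72*1.4*25e6 = 151200000.0 (um^2)
Step 3: sigma (GPa) = 56010920 / 151200000.0 = 3.70443e-01 GPa
Step 4: Convert to MPa (x1000): sigma = 370.4 MPa


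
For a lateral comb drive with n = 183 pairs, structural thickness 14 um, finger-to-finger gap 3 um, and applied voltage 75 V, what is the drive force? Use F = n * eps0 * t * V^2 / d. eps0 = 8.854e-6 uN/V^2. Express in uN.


Step 1: Parameters: n=183, eps0=8.854e-6 uN/V^2, t=14 um, V=75 V, d=3 um
Step 2: V^2 = 5625
Step 3: F = 183 * 8.854e-6 * 14 * 5625 / 3
F = 42.532 uN


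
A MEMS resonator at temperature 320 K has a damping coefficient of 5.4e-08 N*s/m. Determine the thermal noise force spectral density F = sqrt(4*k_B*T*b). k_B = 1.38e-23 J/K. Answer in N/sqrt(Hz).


Step 1: Compute 4 * k_B * T * b
= 4 * 1.38e-23 * 320 * 5.4e-08
= 9.5386e-28 N^2/Hz
Step 2: F_noise = sqrt(9.5386e-28)
F_noise = 3.09e-14 N/sqrt(Hz)


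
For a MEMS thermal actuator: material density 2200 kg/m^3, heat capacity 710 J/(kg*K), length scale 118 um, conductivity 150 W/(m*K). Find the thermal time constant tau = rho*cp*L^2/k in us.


Step 1: Convert L to m: L = 118e-6 m
Step 2: L^2 = (118e-6)^2 = 1.3924e-08 m^2
Step 3: tau = 2200 * 710 * 1.3924e-08 / 150 = 1.4499525e-04 s
Step 4: Convert to microseconds (multiply by 1e6).
tau = 144.995 us


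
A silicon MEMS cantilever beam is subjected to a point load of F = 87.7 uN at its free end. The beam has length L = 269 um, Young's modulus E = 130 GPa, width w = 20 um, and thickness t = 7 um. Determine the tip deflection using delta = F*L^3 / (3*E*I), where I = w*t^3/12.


Step 1: Calculate the second moment of area.
I = w * t^3 / 12 = 20 * 7^3 / 12 = 571.6667 um^4
Step 2: Convert E to consistent units (1 GPa = 1000 uN/um^2).
E = 130 GPa = 130000 uN/um^2
Step 3: Calculate tip deflection.
delta = F * L^3 / (3 * E * I)
delta = 87.7 * 269^3 / (3 * 130000 * 571.6667)
delta = 7.6568 um


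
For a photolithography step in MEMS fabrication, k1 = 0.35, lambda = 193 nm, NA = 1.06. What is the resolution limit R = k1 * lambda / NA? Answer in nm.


Step 1: Identify values: k1 = 0.35, lambda = 193 nm, NA = 1.06
Step 2: R = k1 * lambda / NA
R = 0.35 * 193 / 1.06
R = 63.7 nm


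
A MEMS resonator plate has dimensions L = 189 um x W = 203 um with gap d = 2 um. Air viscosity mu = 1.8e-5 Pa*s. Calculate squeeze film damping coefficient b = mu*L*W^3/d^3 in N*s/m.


Step 1: Convert to SI.
L = 189e-6 m, W = 203e-6 m, d = 2e-6 m
Step 2: W^3 = (203e-6)^3 = 8.37e-12 m^3
Step 3: d^3 = (2e-6)^3 = 8.00e-18 m^3
Step 4: b = 1.8e-5 * 189e-6 * 8.37e-12 / 8.00e-18
b = 3.56e-03 N*s/m
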